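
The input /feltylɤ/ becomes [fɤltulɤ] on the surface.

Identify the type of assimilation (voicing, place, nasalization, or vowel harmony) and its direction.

/e/→[ɤ] /y/→[u].
Vowels agree with the last vowel, so the harmony is regressive.

vowel harmony, regressive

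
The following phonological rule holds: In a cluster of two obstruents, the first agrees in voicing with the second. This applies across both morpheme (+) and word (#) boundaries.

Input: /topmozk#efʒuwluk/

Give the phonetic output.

/z/ before /k/ (voiceless) → [s]
/f/ before /ʒ/ (voiced) → [v]

[topmosk#evʒuwluk]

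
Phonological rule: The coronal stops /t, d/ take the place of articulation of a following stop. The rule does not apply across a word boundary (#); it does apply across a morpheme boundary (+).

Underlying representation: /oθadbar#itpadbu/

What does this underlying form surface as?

[oθabbar#ippabbu]

/d/ before /b/ (labial) → [b]
/t/ before /p/ (labial) → [p]
/d/ before /b/ (labial) → [b]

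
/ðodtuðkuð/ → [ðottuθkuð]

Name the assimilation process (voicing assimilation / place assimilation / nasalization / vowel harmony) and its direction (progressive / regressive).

voicing assimilation, regressive

/d/→[t] /ð/→[θ].
Each target copies a feature from the following segment, so the direction is regressive.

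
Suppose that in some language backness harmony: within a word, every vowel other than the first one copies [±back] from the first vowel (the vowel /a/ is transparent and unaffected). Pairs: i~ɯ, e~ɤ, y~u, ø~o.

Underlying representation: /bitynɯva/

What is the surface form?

/ɯ/ harmonizes with /i/ ([-back]) → [i]

[bityniva]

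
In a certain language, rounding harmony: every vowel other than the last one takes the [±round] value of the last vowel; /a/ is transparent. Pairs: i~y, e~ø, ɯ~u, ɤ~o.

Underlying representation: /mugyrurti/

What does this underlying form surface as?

/u/ harmonizes with /i/ ([-round]) → [ɯ]
/y/ harmonizes with /i/ ([-round]) → [i]
/u/ harmonizes with /i/ ([-round]) → [ɯ]

[mɯgirɯrti]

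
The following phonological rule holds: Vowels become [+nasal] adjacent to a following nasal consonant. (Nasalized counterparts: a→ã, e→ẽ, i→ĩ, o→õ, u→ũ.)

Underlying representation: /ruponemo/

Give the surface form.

/o/ before nasal /n/ → [õ]
/e/ before nasal /m/ → [ẽ]

[rupõnẽmo]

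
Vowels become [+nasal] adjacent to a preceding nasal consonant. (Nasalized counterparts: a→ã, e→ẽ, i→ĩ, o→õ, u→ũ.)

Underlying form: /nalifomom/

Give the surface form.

[nãlifomõm]

/a/ after nasal /n/ → [ã]
/o/ after nasal /m/ → [õ]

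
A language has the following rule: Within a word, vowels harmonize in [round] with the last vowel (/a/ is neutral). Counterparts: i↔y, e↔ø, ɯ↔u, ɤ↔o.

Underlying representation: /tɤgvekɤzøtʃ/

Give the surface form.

/ɤ/ harmonizes with /ø/ ([+round]) → [o]
/e/ harmonizes with /ø/ ([+round]) → [ø]
/ɤ/ harmonizes with /ø/ ([+round]) → [o]

[togvøkozøtʃ]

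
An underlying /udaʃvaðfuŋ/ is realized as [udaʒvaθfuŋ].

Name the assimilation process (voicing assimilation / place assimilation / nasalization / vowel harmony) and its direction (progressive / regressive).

voicing assimilation, regressive

/ʃ/→[ʒ] /ð/→[θ].
Each target copies a feature from the following segment, so the direction is regressive.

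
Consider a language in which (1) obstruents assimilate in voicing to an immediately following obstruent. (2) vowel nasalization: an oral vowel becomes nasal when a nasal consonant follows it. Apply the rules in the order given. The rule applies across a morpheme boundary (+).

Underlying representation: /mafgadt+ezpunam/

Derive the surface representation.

Rule 1: /f/ before /g/ (voiced) → [v]
Rule 1: /d/ before /t/ (voiceless) → [t]
Rule 1: /z/ before /p/ (voiceless) → [s]
After rule 1: mavgatt+espunam
Rule 2: /u/ before nasal /n/ → [ũ]
Rule 2: /a/ before nasal /m/ → [ã]

[mavgatt+espũnãm]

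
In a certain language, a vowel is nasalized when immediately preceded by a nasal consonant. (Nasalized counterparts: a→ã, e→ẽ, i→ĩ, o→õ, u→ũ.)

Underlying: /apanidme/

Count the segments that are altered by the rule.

2

/i/ after nasal /n/ → [ĩ]
/e/ after nasal /m/ → [ẽ]
2 segments change.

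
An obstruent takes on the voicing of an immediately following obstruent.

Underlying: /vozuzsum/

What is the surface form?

[vozussum]

/z/ before /s/ (voiceless) → [s]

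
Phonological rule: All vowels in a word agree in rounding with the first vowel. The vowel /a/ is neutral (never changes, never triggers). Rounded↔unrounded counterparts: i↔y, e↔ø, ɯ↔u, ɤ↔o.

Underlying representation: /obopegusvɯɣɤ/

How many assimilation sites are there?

/e/ harmonizes with /o/ ([+round]) → [ø]
/ɯ/ harmonizes with /o/ ([+round]) → [u]
/ɤ/ harmonizes with /o/ ([+round]) → [o]
3 segments change.

3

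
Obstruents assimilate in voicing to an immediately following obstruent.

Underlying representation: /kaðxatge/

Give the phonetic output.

/ð/ before /x/ (voiceless) → [θ]
/t/ before /g/ (voiced) → [d]

[kaθxadge]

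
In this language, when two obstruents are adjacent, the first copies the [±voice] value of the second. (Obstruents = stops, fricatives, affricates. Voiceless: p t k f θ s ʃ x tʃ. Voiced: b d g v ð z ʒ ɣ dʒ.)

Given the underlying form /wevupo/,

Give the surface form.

no segment meets the rule's conditions; no change.

[wevupo]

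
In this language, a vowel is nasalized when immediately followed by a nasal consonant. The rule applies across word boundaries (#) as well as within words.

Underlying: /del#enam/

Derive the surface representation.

[del#ẽnãm]

/e/ before nasal /n/ → [ẽ]
/a/ before nasal /m/ → [ã]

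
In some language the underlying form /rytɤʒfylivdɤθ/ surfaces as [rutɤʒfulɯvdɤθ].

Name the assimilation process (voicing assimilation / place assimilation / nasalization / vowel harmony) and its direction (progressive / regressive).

vowel harmony, regressive

/y/→[u] /y/→[u] /i/→[ɯ].
Vowels agree with the last vowel, so the harmony is regressive.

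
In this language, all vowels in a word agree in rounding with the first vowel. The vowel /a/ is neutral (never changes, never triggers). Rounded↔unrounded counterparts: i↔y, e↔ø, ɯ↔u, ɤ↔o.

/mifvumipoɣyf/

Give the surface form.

/u/ harmonizes with /i/ ([-round]) → [ɯ]
/o/ harmonizes with /i/ ([-round]) → [ɤ]
/y/ harmonizes with /i/ ([-round]) → [i]

[mifvɯmipɤɣif]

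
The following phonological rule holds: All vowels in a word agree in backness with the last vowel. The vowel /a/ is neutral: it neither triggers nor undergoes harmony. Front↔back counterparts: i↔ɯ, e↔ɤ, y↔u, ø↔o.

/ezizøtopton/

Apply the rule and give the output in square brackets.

[ɤzɯzotopton]

/e/ harmonizes with /o/ ([+back]) → [ɤ]
/i/ harmonizes with /o/ ([+back]) → [ɯ]
/ø/ harmonizes with /o/ ([+back]) → [o]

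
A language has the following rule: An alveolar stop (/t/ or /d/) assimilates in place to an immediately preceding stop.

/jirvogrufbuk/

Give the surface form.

[jirvogrufbuk]

no segment meets the rule's conditions; no change.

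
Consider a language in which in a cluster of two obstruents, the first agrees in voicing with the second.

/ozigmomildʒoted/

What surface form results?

[ozigmomildʒoted]

no segment meets the rule's conditions; no change.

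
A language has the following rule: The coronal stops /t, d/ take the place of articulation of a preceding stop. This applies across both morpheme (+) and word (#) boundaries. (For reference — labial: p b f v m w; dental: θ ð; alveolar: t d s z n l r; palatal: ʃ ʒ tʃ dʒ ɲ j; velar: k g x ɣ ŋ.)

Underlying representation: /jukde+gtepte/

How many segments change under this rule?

3

/d/ after /k/ (velar) → [g]
/t/ after /g/ (velar) → [k]
/t/ after /p/ (labial) → [p]
3 segments change.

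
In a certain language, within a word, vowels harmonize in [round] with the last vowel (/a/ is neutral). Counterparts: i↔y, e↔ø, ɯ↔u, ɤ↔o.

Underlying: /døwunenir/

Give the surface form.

/ø/ harmonizes with /i/ ([-round]) → [e]
/u/ harmonizes with /i/ ([-round]) → [ɯ]

[dewɯnenir]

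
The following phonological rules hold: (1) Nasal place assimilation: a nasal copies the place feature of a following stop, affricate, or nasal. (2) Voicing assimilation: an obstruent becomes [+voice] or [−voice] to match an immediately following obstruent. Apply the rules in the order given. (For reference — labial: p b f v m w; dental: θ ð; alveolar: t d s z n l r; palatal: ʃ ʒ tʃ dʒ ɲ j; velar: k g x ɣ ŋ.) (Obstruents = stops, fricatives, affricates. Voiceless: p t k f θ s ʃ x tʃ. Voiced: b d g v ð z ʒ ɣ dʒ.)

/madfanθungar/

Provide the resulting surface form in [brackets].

[matfanθuŋgar]

Rule 1: /n/ before /g/ (velar) → [ŋ]
After rule 1: madfanθuŋgar
Rule 2: /d/ before /f/ (voiceless) → [t]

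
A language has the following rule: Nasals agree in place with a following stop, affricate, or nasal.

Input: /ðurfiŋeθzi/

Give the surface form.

[ðurfiŋeθzi]

no segment meets the rule's conditions; no change.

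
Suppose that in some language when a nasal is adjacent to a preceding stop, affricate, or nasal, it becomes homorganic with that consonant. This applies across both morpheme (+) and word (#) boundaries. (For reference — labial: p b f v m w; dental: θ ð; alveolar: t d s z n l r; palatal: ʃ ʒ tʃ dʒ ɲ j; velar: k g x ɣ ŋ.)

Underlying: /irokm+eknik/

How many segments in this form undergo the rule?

2

/m/ after /k/ (velar) → [ŋ]
/n/ after /k/ (velar) → [ŋ]
2 segments change.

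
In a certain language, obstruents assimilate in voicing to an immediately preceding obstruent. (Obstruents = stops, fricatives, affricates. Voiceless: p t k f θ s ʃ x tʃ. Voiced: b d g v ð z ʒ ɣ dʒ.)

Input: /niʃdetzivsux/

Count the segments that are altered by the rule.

3

/d/ after /ʃ/ (voiceless) → [t]
/z/ after /t/ (voiceless) → [s]
/s/ after /v/ (voiced) → [z]
3 segments change.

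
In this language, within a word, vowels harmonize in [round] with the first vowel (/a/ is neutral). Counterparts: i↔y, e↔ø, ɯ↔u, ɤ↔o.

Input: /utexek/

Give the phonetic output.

/e/ harmonizes with /u/ ([+round]) → [ø]
/e/ harmonizes with /u/ ([+round]) → [ø]

[utøxøk]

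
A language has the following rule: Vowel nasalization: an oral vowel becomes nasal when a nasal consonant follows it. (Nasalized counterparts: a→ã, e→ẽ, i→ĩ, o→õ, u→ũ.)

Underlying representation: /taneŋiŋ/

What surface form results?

/a/ before nasal /n/ → [ã]
/e/ before nasal /ŋ/ → [ẽ]
/i/ before nasal /ŋ/ → [ĩ]

[tãnẽŋĩŋ]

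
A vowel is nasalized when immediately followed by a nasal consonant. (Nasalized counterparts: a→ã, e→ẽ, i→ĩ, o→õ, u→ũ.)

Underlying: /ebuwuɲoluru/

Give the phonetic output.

[ebuwũɲoluru]

/u/ before nasal /ɲ/ → [ũ]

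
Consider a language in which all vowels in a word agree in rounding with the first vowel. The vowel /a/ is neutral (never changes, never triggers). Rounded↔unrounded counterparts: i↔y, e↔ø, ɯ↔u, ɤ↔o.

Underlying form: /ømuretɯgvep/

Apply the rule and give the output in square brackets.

/e/ harmonizes with /ø/ ([+round]) → [ø]
/ɯ/ harmonizes with /ø/ ([+round]) → [u]
/e/ harmonizes with /ø/ ([+round]) → [ø]

[ømurøtugvøp]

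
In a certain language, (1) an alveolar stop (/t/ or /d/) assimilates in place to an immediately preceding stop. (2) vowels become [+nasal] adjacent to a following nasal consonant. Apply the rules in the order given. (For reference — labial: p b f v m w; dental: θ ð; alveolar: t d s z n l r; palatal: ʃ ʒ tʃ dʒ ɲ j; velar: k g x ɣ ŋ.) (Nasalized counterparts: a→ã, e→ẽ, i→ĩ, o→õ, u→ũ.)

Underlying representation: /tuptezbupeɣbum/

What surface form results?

Rule 1: /t/ after /p/ (labial) → [p]
After rule 1: tuppezbupeɣbum
Rule 2: /u/ before nasal /m/ → [ũ]

[tuppezbupeɣbũm]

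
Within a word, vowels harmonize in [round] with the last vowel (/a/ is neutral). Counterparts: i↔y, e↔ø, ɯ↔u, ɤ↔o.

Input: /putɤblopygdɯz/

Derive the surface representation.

[pɯtɤblɤpigdɯz]

/u/ harmonizes with /ɯ/ ([-round]) → [ɯ]
/o/ harmonizes with /ɯ/ ([-round]) → [ɤ]
/y/ harmonizes with /ɯ/ ([-round]) → [i]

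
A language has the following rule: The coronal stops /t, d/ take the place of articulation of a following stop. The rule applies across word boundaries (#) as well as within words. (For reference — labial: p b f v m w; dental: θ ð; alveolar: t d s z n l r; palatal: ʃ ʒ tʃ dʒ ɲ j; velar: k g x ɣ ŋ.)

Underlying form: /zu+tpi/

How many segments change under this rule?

/t/ before /p/ (labial) → [p]
1 segment changes.

1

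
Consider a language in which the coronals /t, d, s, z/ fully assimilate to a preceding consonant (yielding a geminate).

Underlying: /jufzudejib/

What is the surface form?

[juffudejib]

/z/ after /f/ → [f] (total assimilation)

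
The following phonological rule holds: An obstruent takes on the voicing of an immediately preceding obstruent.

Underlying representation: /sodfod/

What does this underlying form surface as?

/f/ after /d/ (voiced) → [v]

[sodvod]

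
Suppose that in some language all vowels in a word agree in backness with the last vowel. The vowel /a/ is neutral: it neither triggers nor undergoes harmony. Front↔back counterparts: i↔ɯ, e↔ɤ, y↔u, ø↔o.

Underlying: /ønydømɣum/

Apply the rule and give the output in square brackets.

/ø/ harmonizes with /u/ ([+back]) → [o]
/y/ harmonizes with /u/ ([+back]) → [u]
/ø/ harmonizes with /u/ ([+back]) → [o]

[onudomɣum]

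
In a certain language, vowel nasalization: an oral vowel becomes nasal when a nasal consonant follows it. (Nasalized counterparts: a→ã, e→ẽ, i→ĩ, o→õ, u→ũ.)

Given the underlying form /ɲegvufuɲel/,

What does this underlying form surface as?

/u/ before nasal /ɲ/ → [ũ]

[ɲegvufũɲel]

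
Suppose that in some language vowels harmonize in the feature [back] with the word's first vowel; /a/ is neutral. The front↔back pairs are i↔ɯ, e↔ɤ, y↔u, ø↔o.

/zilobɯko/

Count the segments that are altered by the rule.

/o/ harmonizes with /i/ ([-back]) → [ø]
/ɯ/ harmonizes with /i/ ([-back]) → [i]
/o/ harmonizes with /i/ ([-back]) → [ø]
3 segments change.

3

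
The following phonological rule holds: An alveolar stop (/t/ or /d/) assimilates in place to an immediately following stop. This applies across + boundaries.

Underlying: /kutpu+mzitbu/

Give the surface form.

/t/ before /p/ (labial) → [p]
/t/ before /b/ (labial) → [p]

[kuppu+mzipbu]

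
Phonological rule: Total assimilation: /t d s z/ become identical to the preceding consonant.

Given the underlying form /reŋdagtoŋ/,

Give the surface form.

/d/ after /ŋ/ → [ŋ] (total assimilation)
/t/ after /g/ → [g] (total assimilation)

[reŋŋaggoŋ]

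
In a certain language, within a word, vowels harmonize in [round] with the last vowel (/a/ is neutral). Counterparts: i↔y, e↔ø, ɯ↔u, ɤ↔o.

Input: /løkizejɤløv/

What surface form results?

/i/ harmonizes with /ø/ ([+round]) → [y]
/e/ harmonizes with /ø/ ([+round]) → [ø]
/ɤ/ harmonizes with /ø/ ([+round]) → [o]

[løkyzøjoløv]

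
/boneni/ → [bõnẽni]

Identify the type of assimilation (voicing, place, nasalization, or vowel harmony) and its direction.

nasalization, regressive

/o/→[õ] /e/→[ẽ].
Each target copies a feature from the following segment, so the direction is regressive.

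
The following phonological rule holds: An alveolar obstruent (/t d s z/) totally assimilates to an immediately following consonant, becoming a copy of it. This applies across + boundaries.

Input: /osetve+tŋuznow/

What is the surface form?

/t/ before /v/ → [v] (total assimilation)
/t/ before /ŋ/ → [ŋ] (total assimilation)
/z/ before /n/ → [n] (total assimilation)

[osevve+ŋŋunnow]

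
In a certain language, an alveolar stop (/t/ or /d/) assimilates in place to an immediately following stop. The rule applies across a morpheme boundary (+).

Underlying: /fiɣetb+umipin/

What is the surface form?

/t/ before /b/ (labial) → [p]

[fiɣepb+umipin]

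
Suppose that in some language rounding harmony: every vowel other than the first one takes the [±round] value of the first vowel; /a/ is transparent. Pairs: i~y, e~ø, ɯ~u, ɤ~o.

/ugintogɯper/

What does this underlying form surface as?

[ugyntogupør]

/i/ harmonizes with /u/ ([+round]) → [y]
/ɯ/ harmonizes with /u/ ([+round]) → [u]
/e/ harmonizes with /u/ ([+round]) → [ø]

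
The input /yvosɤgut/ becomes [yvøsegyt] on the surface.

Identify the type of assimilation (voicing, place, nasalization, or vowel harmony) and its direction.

/o/→[ø] /ɤ/→[e] /u/→[y].
Vowels agree with the first vowel, so the harmony is progressive.

vowel harmony, progressive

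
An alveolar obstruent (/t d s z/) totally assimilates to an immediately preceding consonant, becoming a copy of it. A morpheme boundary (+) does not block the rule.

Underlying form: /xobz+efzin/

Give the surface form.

/z/ after /b/ → [b] (total assimilation)
/z/ after /f/ → [f] (total assimilation)

[xobb+effin]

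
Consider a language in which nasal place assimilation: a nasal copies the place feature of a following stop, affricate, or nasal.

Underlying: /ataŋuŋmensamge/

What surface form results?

/ŋ/ before /m/ (labial) → [m]
/m/ before /g/ (velar) → [ŋ]

[ataŋummensaŋge]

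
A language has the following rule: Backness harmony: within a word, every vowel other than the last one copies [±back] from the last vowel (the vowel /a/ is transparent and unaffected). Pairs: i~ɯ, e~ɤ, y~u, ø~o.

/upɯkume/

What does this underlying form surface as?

/u/ harmonizes with /e/ ([-back]) → [y]
/ɯ/ harmonizes with /e/ ([-back]) → [i]
/u/ harmonizes with /e/ ([-back]) → [y]

[ypikyme]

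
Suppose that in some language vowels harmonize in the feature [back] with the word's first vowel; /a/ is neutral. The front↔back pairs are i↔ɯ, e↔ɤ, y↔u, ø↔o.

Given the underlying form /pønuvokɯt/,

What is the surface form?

[pønyvøkit]

/u/ harmonizes with /ø/ ([-back]) → [y]
/o/ harmonizes with /ø/ ([-back]) → [ø]
/ɯ/ harmonizes with /ø/ ([-back]) → [i]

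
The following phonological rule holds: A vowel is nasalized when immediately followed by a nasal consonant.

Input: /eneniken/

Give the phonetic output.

/e/ before nasal /n/ → [ẽ]
/e/ before nasal /n/ → [ẽ]
/e/ before nasal /n/ → [ẽ]

[ẽnẽnikẽn]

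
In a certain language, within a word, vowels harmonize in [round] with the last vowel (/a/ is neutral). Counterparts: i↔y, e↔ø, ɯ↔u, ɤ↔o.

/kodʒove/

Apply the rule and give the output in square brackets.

/o/ harmonizes with /e/ ([-round]) → [ɤ]
/o/ harmonizes with /e/ ([-round]) → [ɤ]

[kɤdʒɤve]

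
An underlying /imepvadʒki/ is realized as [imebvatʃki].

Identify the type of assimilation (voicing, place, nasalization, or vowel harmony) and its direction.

/p/→[b] /dʒ/→[tʃ].
Each target copies a feature from the following segment, so the direction is regressive.

voicing assimilation, regressive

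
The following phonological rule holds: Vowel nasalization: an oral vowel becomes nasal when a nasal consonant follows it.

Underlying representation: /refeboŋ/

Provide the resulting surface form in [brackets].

/o/ before nasal /ŋ/ → [õ]

[refebõŋ]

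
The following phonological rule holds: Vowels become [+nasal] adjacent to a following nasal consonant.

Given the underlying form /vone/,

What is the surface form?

/o/ before nasal /n/ → [õ]

[võne]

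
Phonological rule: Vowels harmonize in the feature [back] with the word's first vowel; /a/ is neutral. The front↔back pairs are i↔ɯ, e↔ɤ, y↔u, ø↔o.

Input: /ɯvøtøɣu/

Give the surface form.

[ɯvotoɣu]

/ø/ harmonizes with /ɯ/ ([+back]) → [o]
/ø/ harmonizes with /ɯ/ ([+back]) → [o]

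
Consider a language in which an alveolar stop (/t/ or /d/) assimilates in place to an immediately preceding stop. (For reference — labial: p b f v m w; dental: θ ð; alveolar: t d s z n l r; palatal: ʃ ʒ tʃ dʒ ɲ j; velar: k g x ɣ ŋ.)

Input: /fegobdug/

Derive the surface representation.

/d/ after /b/ (labial) → [b]

[fegobbug]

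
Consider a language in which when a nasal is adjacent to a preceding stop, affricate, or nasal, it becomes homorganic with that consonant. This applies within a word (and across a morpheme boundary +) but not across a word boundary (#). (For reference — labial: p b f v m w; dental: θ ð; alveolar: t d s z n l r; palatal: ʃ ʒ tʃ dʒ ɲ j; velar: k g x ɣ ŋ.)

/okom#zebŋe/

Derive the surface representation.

/ŋ/ after /b/ (labial) → [m]

[okom#zebme]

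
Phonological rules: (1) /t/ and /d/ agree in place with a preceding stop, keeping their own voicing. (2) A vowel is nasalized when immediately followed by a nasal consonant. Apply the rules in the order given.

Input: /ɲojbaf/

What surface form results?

[ɲojbaf]

Rule 1: no segment meets the rule's conditions; no change.
After rule 1: ɲojbaf
Rule 2: no segment meets the rule's conditions; no change.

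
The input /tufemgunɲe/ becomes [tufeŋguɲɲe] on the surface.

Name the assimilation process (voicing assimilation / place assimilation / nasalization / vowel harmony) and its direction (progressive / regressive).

place assimilation, regressive

/m/→[ŋ] /n/→[ɲ].
Each target copies a feature from the following segment, so the direction is regressive.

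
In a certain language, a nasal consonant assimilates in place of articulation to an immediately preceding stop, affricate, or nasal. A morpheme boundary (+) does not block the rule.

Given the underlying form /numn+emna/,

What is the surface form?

[numm+emma]

/n/ after /m/ (labial) → [m]
/n/ after /m/ (labial) → [m]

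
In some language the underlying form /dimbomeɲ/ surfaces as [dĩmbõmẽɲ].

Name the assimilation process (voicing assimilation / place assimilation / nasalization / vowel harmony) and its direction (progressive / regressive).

/i/→[ĩ] /o/→[õ] /e/→[ẽ].
Each target copies a feature from the following segment, so the direction is regressive.

nasalization, regressive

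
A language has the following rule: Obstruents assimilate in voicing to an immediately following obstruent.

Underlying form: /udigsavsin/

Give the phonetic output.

[udiksafsin]

/g/ before /s/ (voiceless) → [k]
/v/ before /s/ (voiceless) → [f]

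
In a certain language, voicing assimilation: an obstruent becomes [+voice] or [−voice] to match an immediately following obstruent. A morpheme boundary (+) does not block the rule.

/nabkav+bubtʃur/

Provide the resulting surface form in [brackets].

/b/ before /k/ (voiceless) → [p]
/b/ before /tʃ/ (voiceless) → [p]

[napkav+buptʃur]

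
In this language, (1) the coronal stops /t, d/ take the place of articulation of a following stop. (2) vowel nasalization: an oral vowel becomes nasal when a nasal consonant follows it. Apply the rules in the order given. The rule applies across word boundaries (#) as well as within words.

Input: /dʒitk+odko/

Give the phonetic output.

[dʒikk+ogko]

Rule 1: /t/ before /k/ (velar) → [k]
Rule 1: /d/ before /k/ (velar) → [g]
After rule 1: dʒikk+ogko
Rule 2: no segment meets the rule's conditions; no change.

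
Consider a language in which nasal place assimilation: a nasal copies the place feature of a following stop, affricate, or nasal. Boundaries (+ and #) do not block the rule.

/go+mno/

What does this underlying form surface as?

[go+nno]

/m/ before /n/ (alveolar) → [n]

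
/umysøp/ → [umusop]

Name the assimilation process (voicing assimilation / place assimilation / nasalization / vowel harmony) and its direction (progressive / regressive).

vowel harmony, progressive

/y/→[u] /ø/→[o].
Vowels agree with the first vowel, so the harmony is progressive.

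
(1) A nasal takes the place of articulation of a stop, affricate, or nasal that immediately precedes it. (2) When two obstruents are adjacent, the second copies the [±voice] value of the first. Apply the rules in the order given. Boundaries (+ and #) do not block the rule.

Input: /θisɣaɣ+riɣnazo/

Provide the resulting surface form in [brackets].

[θisxaɣ+riɣnazo]

Rule 1: no segment meets the rule's conditions; no change.
After rule 1: θisɣaɣ+riɣnazo
Rule 2: /ɣ/ after /s/ (voiceless) → [x]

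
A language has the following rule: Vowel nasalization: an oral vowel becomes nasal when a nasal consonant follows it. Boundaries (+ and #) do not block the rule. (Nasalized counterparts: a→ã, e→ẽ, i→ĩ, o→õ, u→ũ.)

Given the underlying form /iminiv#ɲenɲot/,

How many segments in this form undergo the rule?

3

/i/ before nasal /m/ → [ĩ]
/i/ before nasal /n/ → [ĩ]
/e/ before nasal /n/ → [ẽ]
3 segments change.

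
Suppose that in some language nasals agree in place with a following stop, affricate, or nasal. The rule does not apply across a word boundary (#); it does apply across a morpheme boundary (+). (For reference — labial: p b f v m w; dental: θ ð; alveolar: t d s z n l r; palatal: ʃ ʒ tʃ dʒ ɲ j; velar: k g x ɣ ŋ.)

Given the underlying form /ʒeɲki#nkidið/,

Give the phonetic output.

/ɲ/ before /k/ (velar) → [ŋ]
/n/ before /k/ (velar) → [ŋ]

[ʒeŋki#ŋkidið]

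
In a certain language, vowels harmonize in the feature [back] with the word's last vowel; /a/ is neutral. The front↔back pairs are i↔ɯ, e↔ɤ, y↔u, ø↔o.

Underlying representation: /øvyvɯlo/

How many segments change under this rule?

2

/ø/ harmonizes with /o/ ([+back]) → [o]
/y/ harmonizes with /o/ ([+back]) → [u]
2 segments change.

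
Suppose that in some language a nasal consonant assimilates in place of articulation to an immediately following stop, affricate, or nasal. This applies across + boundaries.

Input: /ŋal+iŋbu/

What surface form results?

[ŋal+imbu]

/ŋ/ before /b/ (labial) → [m]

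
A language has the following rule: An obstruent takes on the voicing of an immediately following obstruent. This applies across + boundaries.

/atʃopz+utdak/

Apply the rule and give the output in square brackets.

/p/ before /z/ (voiced) → [b]
/t/ before /d/ (voiced) → [d]

[atʃobz+uddak]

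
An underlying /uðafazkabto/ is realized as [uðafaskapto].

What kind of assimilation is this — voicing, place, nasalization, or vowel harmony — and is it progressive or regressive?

/z/→[s] /b/→[p].
Each target copies a feature from the following segment, so the direction is regressive.

voicing assimilation, regressive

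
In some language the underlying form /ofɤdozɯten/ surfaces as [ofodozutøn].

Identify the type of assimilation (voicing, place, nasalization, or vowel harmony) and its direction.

/ɤ/→[o] /ɯ/→[u] /e/→[ø].
Vowels agree with the first vowel, so the harmony is progressive.

vowel harmony, progressive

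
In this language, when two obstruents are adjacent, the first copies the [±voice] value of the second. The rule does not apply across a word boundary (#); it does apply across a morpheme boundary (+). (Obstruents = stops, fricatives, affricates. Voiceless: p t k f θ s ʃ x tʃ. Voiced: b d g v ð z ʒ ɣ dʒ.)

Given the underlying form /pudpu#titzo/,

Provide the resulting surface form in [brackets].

/d/ before /p/ (voiceless) → [t]
/t/ before /z/ (voiced) → [d]

[putpu#tidzo]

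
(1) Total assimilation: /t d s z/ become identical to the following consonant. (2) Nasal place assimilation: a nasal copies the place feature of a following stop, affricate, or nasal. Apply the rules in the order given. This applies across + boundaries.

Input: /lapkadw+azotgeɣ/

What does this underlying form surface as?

[lapkaww+azoggeɣ]

Rule 1: /d/ before /w/ → [w] (total assimilation)
Rule 1: /t/ before /g/ → [g] (total assimilation)
After rule 1: lapkaww+azoggeɣ
Rule 2: no segment meets the rule's conditions; no change.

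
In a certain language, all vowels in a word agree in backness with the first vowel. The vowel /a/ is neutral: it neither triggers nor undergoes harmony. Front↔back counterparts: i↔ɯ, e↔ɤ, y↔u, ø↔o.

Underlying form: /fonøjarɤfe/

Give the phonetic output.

[fonojarɤfɤ]

/ø/ harmonizes with /o/ ([+back]) → [o]
/e/ harmonizes with /o/ ([+back]) → [ɤ]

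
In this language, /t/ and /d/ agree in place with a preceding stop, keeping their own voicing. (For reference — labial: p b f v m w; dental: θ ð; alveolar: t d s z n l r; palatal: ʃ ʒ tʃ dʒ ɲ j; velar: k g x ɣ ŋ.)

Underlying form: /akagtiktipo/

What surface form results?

[akagkikkipo]

/t/ after /g/ (velar) → [k]
/t/ after /k/ (velar) → [k]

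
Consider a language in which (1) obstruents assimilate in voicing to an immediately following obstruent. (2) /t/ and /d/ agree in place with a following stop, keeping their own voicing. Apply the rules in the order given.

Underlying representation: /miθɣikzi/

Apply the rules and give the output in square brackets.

Rule 1: /θ/ before /ɣ/ (voiced) → [ð]
Rule 1: /k/ before /z/ (voiced) → [g]
After rule 1: miðɣigzi
Rule 2: no segment meets the rule's conditions; no change.

[miðɣigzi]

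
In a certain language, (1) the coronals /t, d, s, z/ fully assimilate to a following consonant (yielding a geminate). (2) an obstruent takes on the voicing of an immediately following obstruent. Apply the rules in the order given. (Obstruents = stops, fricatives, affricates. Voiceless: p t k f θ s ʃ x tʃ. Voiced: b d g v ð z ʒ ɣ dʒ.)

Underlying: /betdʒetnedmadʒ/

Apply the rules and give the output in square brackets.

[bedʒdʒennemmadʒ]

Rule 1: /t/ before /dʒ/ → [dʒ] (total assimilation)
Rule 1: /t/ before /n/ → [n] (total assimilation)
Rule 1: /d/ before /m/ → [m] (total assimilation)
After rule 1: bedʒdʒennemmadʒ
Rule 2: no segment meets the rule's conditions; no change.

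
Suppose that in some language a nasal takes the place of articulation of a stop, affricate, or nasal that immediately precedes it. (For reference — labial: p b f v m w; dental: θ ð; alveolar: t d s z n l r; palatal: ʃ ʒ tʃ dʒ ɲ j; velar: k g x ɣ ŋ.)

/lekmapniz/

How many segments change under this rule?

/m/ after /k/ (velar) → [ŋ]
/n/ after /p/ (labial) → [m]
2 segments change.

2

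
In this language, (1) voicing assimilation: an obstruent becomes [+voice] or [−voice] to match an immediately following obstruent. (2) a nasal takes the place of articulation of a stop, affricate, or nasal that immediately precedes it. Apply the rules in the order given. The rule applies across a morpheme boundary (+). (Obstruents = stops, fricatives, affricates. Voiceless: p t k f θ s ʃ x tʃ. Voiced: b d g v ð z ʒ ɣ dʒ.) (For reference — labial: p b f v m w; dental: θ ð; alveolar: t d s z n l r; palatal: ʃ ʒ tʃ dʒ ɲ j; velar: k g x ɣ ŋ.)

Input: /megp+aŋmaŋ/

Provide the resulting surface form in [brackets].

[mekp+aŋŋaŋ]

Rule 1: /g/ before /p/ (voiceless) → [k]
After rule 1: mekp+aŋmaŋ
Rule 2: /m/ after /ŋ/ (velar) → [ŋ]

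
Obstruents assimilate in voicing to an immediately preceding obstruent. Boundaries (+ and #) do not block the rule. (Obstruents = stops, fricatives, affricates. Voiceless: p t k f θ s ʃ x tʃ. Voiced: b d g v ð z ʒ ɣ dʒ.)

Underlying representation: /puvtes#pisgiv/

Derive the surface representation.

/t/ after /v/ (voiced) → [d]
/g/ after /s/ (voiceless) → [k]

[puvdes#piskiv]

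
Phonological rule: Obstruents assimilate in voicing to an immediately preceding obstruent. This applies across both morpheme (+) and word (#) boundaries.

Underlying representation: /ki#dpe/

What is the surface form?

[ki#dbe]

/p/ after /d/ (voiced) → [b]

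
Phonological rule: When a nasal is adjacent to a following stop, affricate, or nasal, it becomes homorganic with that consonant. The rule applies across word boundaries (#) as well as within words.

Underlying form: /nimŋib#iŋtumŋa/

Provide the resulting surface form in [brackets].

/m/ before /ŋ/ (velar) → [ŋ]
/ŋ/ before /t/ (alveolar) → [n]
/m/ before /ŋ/ (velar) → [ŋ]

[niŋŋib#intuŋŋa]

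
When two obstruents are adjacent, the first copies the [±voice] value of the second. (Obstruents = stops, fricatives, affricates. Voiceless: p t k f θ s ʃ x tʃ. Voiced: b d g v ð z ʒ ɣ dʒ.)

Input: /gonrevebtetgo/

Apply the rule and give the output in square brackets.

/b/ before /t/ (voiceless) → [p]
/t/ before /g/ (voiced) → [d]

[gonreveptedgo]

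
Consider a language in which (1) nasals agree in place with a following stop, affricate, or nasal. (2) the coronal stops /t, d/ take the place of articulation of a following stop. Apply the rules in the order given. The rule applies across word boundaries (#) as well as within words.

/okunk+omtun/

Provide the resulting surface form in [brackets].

[okuŋk+ontun]

Rule 1: /n/ before /k/ (velar) → [ŋ]
Rule 1: /m/ before /t/ (alveolar) → [n]
After rule 1: okuŋk+ontun
Rule 2: no segment meets the rule's conditions; no change.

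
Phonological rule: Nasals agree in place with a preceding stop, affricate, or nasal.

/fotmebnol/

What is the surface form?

/m/ after /t/ (alveolar) → [n]
/n/ after /b/ (labial) → [m]

[fotnebmol]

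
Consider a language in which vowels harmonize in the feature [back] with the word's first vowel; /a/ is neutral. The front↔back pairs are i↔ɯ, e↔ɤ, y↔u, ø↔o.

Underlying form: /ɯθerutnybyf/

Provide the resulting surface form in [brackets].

/e/ harmonizes with /ɯ/ ([+back]) → [ɤ]
/y/ harmonizes with /ɯ/ ([+back]) → [u]
/y/ harmonizes with /ɯ/ ([+back]) → [u]

[ɯθɤrutnubuf]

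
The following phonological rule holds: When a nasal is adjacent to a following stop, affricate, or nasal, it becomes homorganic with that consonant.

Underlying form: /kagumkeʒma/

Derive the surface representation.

[kaguŋkeʒma]

/m/ before /k/ (velar) → [ŋ]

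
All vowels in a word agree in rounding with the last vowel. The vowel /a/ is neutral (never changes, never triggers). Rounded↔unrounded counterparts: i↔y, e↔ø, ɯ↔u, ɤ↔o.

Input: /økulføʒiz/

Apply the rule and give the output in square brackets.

[ekɯlfeʒiz]

/ø/ harmonizes with /i/ ([-round]) → [e]
/u/ harmonizes with /i/ ([-round]) → [ɯ]
/ø/ harmonizes with /i/ ([-round]) → [e]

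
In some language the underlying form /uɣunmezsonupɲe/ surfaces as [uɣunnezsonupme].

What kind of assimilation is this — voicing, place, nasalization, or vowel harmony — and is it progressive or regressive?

/m/→[n] /ɲ/→[m].
Each target copies a feature from the preceding segment, so the direction is progressive.

place assimilation, progressive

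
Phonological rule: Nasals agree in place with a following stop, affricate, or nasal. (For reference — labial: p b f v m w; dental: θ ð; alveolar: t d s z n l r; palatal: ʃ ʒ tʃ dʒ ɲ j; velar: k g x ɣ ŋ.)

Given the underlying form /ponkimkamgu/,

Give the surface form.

/n/ before /k/ (velar) → [ŋ]
/m/ before /k/ (velar) → [ŋ]
/m/ before /g/ (velar) → [ŋ]

[poŋkiŋkaŋgu]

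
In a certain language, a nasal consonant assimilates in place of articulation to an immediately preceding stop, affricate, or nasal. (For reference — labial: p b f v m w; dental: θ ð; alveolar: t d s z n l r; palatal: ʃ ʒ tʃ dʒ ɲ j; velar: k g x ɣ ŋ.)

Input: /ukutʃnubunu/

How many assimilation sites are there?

1

/n/ after /tʃ/ (palatal) → [ɲ]
1 segment changes.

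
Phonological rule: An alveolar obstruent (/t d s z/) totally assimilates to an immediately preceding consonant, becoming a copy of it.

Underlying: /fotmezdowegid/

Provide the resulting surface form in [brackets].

[fotmezzowegid]

/d/ after /z/ → [z] (total assimilation)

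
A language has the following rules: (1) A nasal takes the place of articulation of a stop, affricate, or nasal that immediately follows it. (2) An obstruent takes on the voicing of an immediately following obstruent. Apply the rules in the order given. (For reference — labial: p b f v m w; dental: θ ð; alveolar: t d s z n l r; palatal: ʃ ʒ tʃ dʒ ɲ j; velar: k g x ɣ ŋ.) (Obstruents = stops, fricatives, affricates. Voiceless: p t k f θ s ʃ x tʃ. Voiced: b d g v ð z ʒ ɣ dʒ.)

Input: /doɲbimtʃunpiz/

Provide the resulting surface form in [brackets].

[dombiɲtʃumpiz]

Rule 1: /ɲ/ before /b/ (labial) → [m]
Rule 1: /m/ before /tʃ/ (palatal) → [ɲ]
Rule 1: /n/ before /p/ (labial) → [m]
After rule 1: dombiɲtʃumpiz
Rule 2: no segment meets the rule's conditions; no change.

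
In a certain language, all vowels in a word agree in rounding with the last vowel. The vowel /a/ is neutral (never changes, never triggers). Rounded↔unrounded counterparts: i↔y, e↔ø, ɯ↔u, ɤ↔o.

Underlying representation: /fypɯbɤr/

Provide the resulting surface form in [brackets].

/y/ harmonizes with /ɤ/ ([-round]) → [i]

[fipɯbɤr]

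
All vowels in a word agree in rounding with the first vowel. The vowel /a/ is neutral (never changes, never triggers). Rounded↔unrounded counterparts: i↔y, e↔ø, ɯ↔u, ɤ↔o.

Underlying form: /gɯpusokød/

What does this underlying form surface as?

[gɯpɯsɤked]

/u/ harmonizes with /ɯ/ ([-round]) → [ɯ]
/o/ harmonizes with /ɯ/ ([-round]) → [ɤ]
/ø/ harmonizes with /ɯ/ ([-round]) → [e]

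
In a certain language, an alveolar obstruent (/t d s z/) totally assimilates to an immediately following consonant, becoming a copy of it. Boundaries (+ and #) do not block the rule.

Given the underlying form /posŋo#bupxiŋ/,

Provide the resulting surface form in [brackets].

[poŋŋo#bupxiŋ]

/s/ before /ŋ/ → [ŋ] (total assimilation)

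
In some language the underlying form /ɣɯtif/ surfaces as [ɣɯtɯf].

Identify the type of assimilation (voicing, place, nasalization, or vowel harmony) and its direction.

/i/→[ɯ].
Vowels agree with the first vowel, so the harmony is progressive.

vowel harmony, progressive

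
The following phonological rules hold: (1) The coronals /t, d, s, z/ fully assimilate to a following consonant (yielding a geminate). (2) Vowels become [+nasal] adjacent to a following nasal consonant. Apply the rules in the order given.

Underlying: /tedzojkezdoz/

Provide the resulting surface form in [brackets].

[tezzojkeddoz]

Rule 1: /d/ before /z/ → [z] (total assimilation)
Rule 1: /z/ before /d/ → [d] (total assimilation)
After rule 1: tezzojkeddoz
Rule 2: no segment meets the rule's conditions; no change.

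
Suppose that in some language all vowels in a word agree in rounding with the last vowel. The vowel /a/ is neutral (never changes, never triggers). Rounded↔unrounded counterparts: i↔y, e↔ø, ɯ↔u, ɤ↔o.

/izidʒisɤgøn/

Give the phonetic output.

[yzydʒysogøn]

/i/ harmonizes with /ø/ ([+round]) → [y]
/i/ harmonizes with /ø/ ([+round]) → [y]
/i/ harmonizes with /ø/ ([+round]) → [y]
/ɤ/ harmonizes with /ø/ ([+round]) → [o]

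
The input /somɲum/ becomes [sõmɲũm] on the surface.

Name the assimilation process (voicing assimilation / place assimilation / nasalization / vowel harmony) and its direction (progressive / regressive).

nasalization, regressive

/o/→[õ] /u/→[ũ].
Each target copies a feature from the following segment, so the direction is regressive.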